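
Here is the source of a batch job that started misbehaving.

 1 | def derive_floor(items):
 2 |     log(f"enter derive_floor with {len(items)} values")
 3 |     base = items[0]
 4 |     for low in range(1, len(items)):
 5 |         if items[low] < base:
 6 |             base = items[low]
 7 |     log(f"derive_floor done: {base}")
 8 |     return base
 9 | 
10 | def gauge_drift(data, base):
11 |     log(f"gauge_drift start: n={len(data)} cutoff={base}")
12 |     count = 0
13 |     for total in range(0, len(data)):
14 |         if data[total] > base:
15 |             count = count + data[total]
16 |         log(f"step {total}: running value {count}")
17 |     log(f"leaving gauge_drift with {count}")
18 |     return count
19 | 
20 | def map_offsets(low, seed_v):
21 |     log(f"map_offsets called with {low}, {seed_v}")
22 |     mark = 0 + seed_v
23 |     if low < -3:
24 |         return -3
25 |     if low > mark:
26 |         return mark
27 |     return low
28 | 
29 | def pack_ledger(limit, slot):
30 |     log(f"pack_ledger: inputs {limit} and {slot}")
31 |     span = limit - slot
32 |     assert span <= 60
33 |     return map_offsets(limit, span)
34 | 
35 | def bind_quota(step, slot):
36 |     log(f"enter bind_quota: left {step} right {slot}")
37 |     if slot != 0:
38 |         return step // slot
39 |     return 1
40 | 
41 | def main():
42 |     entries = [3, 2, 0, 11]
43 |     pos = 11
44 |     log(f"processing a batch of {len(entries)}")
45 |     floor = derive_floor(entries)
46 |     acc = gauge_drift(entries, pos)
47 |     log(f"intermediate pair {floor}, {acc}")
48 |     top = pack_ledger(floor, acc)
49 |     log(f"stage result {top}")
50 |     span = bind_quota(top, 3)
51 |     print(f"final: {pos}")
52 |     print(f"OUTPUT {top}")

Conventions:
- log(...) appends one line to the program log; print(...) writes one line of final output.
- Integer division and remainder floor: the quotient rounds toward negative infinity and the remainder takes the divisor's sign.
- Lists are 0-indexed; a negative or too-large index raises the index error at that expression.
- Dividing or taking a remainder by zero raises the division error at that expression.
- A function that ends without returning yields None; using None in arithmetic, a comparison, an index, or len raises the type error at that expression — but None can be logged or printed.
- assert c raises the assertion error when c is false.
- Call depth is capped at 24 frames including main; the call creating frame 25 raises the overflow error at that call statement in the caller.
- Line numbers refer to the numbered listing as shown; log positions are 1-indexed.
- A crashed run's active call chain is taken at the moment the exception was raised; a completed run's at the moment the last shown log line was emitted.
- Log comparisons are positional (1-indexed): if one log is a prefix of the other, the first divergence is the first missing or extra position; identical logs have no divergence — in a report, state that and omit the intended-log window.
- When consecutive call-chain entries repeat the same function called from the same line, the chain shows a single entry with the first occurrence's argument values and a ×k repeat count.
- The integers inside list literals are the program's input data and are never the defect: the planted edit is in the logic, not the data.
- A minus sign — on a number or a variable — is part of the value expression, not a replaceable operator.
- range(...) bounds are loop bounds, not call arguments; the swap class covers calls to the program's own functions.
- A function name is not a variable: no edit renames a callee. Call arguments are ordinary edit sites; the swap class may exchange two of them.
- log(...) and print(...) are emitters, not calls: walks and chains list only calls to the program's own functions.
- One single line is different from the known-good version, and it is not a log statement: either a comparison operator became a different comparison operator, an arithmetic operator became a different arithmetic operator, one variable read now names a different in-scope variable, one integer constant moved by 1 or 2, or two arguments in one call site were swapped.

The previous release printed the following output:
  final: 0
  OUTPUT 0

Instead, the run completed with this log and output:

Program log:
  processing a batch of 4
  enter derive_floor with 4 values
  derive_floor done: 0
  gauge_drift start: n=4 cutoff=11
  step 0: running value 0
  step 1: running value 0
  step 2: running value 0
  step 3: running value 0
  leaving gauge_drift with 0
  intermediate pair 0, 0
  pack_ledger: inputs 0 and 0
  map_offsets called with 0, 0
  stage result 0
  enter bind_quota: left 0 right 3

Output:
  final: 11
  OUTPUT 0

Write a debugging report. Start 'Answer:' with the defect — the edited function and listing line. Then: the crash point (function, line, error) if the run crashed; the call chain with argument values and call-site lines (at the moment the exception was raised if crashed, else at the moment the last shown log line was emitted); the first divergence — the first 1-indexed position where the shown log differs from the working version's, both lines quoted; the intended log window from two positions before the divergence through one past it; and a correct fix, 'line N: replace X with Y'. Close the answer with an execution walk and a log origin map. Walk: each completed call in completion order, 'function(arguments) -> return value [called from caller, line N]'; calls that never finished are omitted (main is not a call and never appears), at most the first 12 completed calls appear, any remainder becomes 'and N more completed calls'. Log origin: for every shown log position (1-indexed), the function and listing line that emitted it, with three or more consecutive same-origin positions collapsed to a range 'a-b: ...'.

Answer: the defect is in main at line 51.
Key fact: The two runs log identically and part ways only at the printed values.
Call chain: main -> bind_quota(0, 3) (called at line 50).
First divergence: none (the log streams are identical).
Execution walk:
  derive_floor([3, 2, 0, 11]) -> 0  [called from main, line 45]
  gauge_drift([3, 2, 0, 11], 11) -> 0  [called from main, line 46]
  map_offsets(0, 0) -> 0  [called from pack_ledger, line 33]
  pack_ledger(0, 0) -> 0  [called from main, line 48]
  bind_quota(0, 3) -> 0  [called from main, line 50]
Log origin:
  1: logged in main at line 44
  2: logged in derive_floor at line 2
  3: logged in derive_floor at line 7
  4: logged in gauge_drift at line 11
  5-8: logged in gauge_drift at line 16
  9: logged in gauge_drift at line 17
  10: logged in main at line 47
  11: logged in pack_ledger at line 30
  12: logged in map_offsets at line 21
  13: logged in main at line 49
  14: logged in bind_quota at line 36
A correct fix: line 51: replace `pos` with `span`.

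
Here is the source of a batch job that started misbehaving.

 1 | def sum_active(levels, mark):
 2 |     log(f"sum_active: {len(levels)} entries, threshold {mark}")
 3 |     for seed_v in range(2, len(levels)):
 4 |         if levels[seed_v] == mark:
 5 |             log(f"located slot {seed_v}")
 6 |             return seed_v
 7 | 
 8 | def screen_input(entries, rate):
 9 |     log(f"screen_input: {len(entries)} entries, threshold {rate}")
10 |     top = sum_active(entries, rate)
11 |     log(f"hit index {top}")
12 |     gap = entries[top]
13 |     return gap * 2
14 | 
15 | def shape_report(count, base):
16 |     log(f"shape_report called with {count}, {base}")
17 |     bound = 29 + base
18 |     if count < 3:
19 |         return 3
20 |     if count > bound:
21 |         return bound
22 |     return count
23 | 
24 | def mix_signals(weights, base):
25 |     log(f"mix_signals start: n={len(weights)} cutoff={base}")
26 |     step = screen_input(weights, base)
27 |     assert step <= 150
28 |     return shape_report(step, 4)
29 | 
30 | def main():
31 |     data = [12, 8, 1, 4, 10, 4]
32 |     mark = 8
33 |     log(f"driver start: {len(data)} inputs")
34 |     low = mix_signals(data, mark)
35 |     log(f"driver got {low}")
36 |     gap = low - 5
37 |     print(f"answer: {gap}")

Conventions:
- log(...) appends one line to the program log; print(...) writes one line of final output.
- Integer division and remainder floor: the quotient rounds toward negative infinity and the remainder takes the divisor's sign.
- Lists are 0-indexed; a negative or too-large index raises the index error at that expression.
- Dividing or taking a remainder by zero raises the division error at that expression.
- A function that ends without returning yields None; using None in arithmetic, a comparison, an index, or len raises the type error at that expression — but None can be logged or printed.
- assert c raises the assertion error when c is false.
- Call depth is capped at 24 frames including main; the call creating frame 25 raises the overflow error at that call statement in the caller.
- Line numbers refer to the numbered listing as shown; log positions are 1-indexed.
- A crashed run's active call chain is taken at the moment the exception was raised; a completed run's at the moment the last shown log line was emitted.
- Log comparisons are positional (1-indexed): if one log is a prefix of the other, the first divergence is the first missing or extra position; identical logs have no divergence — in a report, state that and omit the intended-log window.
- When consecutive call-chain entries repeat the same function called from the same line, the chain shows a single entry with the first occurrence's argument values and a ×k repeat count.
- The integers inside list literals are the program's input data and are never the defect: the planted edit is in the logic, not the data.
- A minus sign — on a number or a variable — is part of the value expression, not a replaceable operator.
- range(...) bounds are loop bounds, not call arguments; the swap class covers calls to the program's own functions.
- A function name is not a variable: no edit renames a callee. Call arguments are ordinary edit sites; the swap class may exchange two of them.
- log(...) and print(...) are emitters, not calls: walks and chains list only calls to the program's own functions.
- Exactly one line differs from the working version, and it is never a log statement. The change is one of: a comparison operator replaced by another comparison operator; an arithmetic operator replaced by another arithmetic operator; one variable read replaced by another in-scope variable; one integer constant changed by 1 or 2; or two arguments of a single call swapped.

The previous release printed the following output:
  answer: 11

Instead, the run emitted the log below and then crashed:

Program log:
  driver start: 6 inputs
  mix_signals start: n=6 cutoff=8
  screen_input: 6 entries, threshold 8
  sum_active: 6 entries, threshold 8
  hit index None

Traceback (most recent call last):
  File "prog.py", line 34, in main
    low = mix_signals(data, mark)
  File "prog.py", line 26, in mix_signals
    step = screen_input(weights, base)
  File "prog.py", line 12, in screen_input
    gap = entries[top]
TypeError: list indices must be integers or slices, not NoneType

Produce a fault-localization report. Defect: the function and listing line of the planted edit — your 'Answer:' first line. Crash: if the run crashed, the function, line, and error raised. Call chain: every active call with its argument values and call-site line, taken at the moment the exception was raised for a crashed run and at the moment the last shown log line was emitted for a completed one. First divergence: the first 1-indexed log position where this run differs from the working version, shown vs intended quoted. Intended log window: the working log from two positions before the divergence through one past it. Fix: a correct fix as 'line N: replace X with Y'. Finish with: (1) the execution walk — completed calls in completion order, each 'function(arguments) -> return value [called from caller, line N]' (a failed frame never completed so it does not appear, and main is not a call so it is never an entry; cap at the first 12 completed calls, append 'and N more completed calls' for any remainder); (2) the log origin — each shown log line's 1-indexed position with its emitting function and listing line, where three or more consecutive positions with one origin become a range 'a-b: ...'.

Answer: the defect is in sum_active at line 3.
The tell: The log first diverges at position 5: the faulty run prints 'hit index None' where the working version prints 'located slot 1'.
Crash: screen_input, line 12, TypeError.
Call chain: main -> mix_signals([12, 8, 1, 4, 10, 4], 8) (called at line 34) -> screen_input([12, 8, 1, 4, 10, 4], 8) (called at line 26).
First divergence: position 5 — the shown line 'hit index None' should read 'located slot 1'.
Intended log window:
  3: screen_input: 6 entries, threshold 8
  4: sum_active: 6 entries, threshold 8
  5: located slot 1
  6: hit index 1
Execution walk:
  sum_active([12, 8, 1, 4, 10, 4], 8) -> None  [called from screen_input, line 10]
Log line origins:
  1: from main, line 33
  2: from mix_signals, line 25
  3: from screen_input, line 9
  4: from sum_active, line 2
  5: from screen_input, line 11
A correct fix: line 3: replace `2` with `0`.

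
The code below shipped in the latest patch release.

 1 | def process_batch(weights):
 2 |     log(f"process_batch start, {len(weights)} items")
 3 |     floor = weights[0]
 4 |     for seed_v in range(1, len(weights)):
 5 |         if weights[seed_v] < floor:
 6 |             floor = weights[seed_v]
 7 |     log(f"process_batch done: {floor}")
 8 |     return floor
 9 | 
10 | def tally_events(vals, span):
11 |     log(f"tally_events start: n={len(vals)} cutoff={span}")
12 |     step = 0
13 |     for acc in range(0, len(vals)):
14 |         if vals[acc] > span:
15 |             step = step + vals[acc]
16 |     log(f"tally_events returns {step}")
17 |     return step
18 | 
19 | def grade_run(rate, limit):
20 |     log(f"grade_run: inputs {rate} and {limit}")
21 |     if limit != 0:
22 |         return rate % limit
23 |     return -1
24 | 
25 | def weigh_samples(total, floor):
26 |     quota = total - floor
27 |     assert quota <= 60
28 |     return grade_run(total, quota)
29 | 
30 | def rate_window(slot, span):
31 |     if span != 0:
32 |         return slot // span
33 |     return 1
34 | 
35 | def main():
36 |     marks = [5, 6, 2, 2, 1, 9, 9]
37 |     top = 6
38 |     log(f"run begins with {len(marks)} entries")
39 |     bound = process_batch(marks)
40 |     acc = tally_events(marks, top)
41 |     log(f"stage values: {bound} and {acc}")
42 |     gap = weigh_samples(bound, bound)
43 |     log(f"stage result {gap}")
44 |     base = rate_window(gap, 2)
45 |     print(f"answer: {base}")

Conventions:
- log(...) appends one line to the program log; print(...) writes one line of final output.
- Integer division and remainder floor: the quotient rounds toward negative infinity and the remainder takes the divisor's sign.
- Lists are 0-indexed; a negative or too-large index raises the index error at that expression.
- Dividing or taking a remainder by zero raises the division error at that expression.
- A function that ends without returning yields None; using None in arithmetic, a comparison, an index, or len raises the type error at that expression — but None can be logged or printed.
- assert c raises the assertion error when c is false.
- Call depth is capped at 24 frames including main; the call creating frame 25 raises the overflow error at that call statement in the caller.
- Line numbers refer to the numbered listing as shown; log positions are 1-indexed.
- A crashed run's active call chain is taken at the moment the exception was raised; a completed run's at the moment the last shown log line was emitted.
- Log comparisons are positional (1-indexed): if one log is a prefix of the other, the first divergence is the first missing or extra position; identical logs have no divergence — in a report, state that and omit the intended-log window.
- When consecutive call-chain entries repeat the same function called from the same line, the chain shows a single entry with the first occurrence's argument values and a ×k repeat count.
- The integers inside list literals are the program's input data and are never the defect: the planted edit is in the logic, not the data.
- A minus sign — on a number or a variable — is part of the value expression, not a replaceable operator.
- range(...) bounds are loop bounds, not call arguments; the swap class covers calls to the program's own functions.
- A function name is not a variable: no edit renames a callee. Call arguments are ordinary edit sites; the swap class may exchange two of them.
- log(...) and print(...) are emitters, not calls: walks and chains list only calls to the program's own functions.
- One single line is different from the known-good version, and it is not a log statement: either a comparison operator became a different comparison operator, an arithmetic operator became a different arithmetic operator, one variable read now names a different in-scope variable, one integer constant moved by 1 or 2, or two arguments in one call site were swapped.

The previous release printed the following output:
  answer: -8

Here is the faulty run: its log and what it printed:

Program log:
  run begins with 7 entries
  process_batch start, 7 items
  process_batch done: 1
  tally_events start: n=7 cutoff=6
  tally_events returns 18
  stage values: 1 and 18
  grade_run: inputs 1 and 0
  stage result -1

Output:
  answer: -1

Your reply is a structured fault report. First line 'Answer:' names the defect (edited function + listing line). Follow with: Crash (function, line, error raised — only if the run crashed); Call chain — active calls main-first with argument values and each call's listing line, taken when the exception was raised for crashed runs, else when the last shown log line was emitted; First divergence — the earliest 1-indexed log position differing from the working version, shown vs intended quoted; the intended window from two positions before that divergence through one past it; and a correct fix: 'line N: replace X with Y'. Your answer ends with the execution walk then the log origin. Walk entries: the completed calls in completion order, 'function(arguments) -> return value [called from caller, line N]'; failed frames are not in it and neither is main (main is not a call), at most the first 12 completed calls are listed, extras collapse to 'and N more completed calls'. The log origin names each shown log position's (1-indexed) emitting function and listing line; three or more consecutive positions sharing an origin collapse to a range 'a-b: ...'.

Answer: the defect is in main at line 42.
Key fact: Log line 7 is where behavior first shows: 'grade_run: inputs 1 and 0' appears instead of 'grade_run: inputs 1 and -17'.
Call chain: main.
First divergence: position 7; shown 'grade_run: inputs 1 and 0' vs intended 'grade_run: inputs 1 and -17'.
Intended log window:
  5: tally_events returns 18
  6: stage values: 1 and 18
  7: grade_run: inputs 1 and -17
  8: stage result -16
Execution walk:
  process_batch([5, 6, 2, 2, 1, 9, 9]) -> 1  [called from main, line 39]
  tally_events([5, 6, 2, 2, 1, 9, 9], 6) -> 18  [called from main, line 40]
  grade_run(1, 0) -> -1  [called from weigh_samples, line 28]
  weigh_samples(1, 1) -> -1  [called from main, line 42]
  rate_window(-1, 2) -> -1  [called from main, line 44]
Log origin:
  1: emitted by main (line 38)
  2: emitted by process_batch (line 2)
  3: emitted by process_batch (line 7)
  4: emitted by tally_events (line 11)
  5: emitted by tally_events (line 16)
  6: emitted by main (line 41)
  7: emitted by grade_run (line 20)
  8: emitted by main (line 43)
A correct fix: line 42: replace `weigh_samples(bound, bound)` with `weigh_samples(bound, acc)`.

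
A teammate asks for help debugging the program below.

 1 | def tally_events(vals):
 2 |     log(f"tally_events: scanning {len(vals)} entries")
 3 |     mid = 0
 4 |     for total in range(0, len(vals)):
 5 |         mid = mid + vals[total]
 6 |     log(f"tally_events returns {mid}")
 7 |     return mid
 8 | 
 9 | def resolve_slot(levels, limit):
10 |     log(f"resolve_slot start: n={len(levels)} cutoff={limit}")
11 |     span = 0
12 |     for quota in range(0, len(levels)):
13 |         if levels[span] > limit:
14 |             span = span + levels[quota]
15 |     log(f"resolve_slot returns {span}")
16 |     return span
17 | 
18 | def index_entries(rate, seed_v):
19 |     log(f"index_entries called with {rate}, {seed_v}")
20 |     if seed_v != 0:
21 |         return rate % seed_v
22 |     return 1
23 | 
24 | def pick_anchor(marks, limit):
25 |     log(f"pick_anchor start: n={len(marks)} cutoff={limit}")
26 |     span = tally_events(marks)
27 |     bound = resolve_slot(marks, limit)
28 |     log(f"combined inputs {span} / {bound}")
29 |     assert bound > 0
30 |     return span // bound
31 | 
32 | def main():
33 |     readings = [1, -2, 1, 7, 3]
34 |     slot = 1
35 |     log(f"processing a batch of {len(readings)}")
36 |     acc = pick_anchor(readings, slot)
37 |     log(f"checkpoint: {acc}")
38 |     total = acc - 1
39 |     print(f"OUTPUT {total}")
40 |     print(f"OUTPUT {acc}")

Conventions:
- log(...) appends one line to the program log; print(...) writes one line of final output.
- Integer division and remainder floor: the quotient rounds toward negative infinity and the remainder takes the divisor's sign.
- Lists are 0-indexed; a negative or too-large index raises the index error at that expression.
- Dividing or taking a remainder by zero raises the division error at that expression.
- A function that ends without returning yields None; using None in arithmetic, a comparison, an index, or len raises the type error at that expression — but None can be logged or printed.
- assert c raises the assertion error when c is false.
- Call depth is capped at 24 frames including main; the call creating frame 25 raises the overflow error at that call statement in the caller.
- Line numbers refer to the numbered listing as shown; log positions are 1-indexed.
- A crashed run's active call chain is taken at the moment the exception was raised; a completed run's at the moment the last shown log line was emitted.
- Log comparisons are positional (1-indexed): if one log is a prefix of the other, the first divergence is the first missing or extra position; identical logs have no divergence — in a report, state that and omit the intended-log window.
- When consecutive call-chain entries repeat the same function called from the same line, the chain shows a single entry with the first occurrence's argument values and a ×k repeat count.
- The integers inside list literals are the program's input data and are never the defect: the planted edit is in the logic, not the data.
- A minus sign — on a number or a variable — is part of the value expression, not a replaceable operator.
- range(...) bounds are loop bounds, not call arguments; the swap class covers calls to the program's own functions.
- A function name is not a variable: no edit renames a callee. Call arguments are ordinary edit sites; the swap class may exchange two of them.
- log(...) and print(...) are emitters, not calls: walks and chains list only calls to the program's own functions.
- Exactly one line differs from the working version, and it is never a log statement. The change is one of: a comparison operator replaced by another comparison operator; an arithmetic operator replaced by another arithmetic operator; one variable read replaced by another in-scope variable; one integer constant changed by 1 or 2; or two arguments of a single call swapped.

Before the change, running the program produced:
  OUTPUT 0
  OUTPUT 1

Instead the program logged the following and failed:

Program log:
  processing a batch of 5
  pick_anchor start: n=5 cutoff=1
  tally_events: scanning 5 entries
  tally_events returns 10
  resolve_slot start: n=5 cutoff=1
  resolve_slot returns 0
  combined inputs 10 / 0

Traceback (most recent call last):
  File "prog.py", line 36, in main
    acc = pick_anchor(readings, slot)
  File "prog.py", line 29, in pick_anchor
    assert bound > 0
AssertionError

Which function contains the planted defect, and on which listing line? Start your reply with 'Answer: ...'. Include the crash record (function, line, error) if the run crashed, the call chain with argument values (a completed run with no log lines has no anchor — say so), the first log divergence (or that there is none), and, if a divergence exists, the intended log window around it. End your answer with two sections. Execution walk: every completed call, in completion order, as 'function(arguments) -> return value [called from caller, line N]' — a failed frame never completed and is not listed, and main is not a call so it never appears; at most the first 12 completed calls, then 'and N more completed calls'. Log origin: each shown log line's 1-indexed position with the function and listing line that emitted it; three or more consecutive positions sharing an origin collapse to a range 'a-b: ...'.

Answer: the defect is in resolve_slot at line 13.
Key fact: Position 6 is the first bad log line: 'resolve_slot returns 0' should read 'resolve_slot returns 10'.
Crash: pick_anchor, line 29, AssertionError.
Call chain: main -> pick_anchor([1, -2, 1, 7, 3], 1) (called at line 36).
First divergence: position 6 — the shown line 'resolve_slot returns 0' should read 'resolve_slot returns 10'.
Intended log window:
  4: tally_events returns 10
  5: resolve_slot start: n=5 cutoff=1
  6: resolve_slot returns 10
  7: combined inputs 10 / 10
Execution walk:
  tally_events([1, -2, 1, 7, 3]) -> 10  [called from pick_anchor, line 26]
  resolve_slot([1, -2, 1, 7, 3], 1) -> 0  [called from pick_anchor, line 27]
Log origin:
  1 — main, line 35
  2 — pick_anchor, line 25
  3 — tally_events, line 2
  4 — tally_events, line 6
  5 — resolve_slot, line 10
  6 — resolve_slot, line 15
  7 — pick_anchor, line 28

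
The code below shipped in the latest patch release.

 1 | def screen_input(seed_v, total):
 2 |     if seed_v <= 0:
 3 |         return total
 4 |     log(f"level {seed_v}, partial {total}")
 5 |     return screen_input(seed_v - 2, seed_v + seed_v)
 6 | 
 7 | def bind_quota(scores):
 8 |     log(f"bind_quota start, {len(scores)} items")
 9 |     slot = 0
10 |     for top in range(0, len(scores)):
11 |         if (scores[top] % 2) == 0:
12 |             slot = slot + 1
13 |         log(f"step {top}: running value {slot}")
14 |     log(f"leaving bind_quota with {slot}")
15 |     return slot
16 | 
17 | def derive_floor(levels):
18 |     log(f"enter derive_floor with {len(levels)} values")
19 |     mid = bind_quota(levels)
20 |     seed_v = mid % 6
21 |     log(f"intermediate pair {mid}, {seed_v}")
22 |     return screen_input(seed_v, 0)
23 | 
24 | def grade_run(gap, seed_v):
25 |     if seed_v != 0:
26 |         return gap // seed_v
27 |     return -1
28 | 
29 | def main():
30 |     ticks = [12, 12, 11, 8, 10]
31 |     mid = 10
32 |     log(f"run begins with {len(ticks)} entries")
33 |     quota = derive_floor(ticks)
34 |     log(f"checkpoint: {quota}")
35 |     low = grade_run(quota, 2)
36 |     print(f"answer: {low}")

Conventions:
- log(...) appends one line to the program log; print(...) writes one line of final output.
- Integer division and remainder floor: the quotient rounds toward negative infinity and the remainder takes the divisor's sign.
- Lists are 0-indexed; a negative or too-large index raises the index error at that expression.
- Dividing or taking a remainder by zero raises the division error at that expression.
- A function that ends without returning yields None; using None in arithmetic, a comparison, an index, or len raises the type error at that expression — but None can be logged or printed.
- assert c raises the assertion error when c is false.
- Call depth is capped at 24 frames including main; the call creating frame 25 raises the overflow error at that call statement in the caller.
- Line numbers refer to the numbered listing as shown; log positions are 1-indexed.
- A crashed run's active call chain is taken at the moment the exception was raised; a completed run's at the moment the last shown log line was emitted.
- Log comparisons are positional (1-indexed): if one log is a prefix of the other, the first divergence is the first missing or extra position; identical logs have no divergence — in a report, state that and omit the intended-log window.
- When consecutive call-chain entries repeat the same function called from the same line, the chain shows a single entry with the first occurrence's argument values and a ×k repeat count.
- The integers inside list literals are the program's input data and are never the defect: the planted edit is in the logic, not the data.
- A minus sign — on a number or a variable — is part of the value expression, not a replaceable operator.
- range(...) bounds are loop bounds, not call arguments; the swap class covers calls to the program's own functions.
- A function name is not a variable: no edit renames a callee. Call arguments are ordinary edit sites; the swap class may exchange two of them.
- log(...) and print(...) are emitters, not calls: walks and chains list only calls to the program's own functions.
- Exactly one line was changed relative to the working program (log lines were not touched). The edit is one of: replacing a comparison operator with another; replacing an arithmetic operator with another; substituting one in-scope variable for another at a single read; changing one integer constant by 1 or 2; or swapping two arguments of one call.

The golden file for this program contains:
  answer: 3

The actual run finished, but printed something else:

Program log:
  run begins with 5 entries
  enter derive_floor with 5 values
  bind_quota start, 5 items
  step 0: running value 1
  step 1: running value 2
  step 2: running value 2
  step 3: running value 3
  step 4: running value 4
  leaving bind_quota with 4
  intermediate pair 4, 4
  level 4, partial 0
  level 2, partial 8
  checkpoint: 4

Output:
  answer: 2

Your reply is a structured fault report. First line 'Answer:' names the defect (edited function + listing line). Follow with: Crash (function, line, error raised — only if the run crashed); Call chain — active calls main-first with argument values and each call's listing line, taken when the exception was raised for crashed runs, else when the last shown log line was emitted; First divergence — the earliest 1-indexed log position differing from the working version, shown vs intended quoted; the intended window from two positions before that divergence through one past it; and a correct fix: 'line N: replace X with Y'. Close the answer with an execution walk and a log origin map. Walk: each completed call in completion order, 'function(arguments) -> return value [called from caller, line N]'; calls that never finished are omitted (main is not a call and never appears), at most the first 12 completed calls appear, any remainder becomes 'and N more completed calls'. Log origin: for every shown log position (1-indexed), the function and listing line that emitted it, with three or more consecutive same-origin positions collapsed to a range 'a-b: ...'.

Answer: the defect is in screen_input at line 5.
Core observation: The log first diverges at position 12: the faulty run prints 'level 2, partial 8' where the working version prints 'level 2, partial 4'.
Call chain: main.
First divergence: at position 12 the run shows 'level 2, partial 8' where the working version logs 'level 2, partial 4'.
Intended log window:
  10: intermediate pair 4, 4
  11: level 4, partial 0
  12: level 2, partial 4
  13: checkpoint: 6
Execution walk:
  bind_quota([12, 12, 11, 8, 10]) -> 4  [called from derive_floor, line 19]
  screen_input(0, 4) -> 4  [called from screen_input, line 5]
  screen_input(2, 8) -> 4  [called from screen_input, line 5]
  screen_input(4, 0) -> 4  [called from derive_floor, line 22]
  derive_floor([12, 12, 11, 8, 10]) -> 4  [called from main, line 33]
  grade_run(4, 2) -> 2  [called from main, line 35]
Origin of each log line:
  1: from main, line 32
  2: from derive_floor, line 18
  3: from bind_quota, line 8
  4-8: from bind_quota, line 13
  9: from bind_quota, line 14
  10: from derive_floor, line 21
  11: from screen_input, line 4
  12: from screen_input, line 4
  13: from main, line 34
A correct fix: line 5: replace `seed_v + seed_v` with `total + seed_v`.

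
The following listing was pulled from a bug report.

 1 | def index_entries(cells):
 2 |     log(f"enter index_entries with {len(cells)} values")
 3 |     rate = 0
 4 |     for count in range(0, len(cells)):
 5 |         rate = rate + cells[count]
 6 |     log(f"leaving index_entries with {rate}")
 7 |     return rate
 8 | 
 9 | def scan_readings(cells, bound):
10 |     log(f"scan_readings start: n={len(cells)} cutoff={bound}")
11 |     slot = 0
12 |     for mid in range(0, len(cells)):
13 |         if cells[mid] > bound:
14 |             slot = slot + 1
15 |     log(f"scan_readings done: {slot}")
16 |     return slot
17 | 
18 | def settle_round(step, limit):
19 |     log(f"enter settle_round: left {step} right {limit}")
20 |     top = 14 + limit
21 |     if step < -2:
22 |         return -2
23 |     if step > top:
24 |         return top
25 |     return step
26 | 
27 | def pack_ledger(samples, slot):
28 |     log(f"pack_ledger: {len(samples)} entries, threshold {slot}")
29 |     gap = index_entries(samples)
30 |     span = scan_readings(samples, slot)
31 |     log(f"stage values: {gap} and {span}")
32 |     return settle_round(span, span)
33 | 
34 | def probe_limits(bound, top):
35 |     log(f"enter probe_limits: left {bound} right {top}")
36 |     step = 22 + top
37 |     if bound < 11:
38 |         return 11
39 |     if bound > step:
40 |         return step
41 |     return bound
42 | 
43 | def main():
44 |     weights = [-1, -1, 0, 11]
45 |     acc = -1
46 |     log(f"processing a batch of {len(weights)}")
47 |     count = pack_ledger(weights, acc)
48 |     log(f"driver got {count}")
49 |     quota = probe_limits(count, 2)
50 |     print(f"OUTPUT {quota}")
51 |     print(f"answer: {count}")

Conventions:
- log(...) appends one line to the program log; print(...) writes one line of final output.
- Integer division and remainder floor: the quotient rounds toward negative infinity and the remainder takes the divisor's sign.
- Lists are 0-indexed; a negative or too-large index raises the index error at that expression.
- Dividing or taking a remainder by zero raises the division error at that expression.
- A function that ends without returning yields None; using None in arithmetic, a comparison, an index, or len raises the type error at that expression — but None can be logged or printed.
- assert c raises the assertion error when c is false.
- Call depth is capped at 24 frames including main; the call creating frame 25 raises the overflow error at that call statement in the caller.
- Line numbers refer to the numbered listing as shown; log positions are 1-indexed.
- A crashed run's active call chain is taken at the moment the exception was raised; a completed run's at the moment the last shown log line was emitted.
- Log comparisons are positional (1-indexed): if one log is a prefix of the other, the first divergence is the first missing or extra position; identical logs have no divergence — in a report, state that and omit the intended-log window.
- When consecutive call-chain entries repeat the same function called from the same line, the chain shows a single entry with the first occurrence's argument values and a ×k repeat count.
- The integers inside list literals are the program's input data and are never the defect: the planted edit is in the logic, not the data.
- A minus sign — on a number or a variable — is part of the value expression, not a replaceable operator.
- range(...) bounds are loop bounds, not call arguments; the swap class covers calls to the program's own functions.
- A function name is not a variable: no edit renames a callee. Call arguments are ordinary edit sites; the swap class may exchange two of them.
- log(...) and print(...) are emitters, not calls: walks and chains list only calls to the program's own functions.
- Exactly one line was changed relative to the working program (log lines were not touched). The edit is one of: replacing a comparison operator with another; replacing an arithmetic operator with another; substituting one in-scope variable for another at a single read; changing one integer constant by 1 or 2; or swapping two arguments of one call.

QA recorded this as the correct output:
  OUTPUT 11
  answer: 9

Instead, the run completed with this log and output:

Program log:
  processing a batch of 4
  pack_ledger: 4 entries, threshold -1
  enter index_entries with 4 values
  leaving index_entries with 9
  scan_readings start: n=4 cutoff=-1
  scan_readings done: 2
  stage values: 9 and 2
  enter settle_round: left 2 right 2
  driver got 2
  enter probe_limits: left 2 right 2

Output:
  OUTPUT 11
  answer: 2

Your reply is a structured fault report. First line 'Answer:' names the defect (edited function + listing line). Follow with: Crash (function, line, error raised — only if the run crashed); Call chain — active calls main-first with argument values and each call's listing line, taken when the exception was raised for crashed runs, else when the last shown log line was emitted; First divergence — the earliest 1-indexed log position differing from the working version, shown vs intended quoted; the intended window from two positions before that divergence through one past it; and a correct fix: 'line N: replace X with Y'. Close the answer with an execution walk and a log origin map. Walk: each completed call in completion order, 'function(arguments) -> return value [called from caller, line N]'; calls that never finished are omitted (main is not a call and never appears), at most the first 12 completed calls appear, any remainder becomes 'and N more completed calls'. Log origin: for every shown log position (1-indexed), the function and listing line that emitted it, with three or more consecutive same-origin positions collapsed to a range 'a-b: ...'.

Answer: the defect is in pack_ledger at line 32.
The tell: Position 8 is the first bad log line: 'enter settle_round: left 2 right 2' should read 'enter settle_round: left 9 right 2'.
Call chain: main -> probe_limits(2, 2) (called at line 49).
First divergence: position 8 — the shown line 'enter settle_round: left 2 right 2' should read 'enter settle_round: left 9 right 2'.
Intended log window:
  6: scan_readings done: 2
  7: stage values: 9 and 2
  8: enter settle_round: left 9 right 2
  9: driver got 9
Execution walk:
  index_entries([-1, -1, 0, 11]) -> 9  [called from pack_ledger, line 29]
  scan_readings([-1, -1, 0, 11], -1) -> 2  [called from pack_ledger, line 30]
  settle_round(2, 2) -> 2  [called from pack_ledger, line 32]
  pack_ledger([-1, -1, 0, 11], -1) -> 2  [called from main, line 47]
  probe_limits(2, 2) -> 11  [called from main, line 49]
Log origin:
  1 — main, line 46
  2 — pack_ledger, line 28
  3 — index_entries, line 2
  4 — index_entries, line 6
  5 — scan_readings, line 10
  6 — scan_readings, line 15
  7 — pack_ledger, line 31
  8 — settle_round, line 19
  9 — main, line 48
  10 — probe_limits, line 35
A correct fix: line 32: replace `settle_round(span, span)` with `settle_round(gap, span)`.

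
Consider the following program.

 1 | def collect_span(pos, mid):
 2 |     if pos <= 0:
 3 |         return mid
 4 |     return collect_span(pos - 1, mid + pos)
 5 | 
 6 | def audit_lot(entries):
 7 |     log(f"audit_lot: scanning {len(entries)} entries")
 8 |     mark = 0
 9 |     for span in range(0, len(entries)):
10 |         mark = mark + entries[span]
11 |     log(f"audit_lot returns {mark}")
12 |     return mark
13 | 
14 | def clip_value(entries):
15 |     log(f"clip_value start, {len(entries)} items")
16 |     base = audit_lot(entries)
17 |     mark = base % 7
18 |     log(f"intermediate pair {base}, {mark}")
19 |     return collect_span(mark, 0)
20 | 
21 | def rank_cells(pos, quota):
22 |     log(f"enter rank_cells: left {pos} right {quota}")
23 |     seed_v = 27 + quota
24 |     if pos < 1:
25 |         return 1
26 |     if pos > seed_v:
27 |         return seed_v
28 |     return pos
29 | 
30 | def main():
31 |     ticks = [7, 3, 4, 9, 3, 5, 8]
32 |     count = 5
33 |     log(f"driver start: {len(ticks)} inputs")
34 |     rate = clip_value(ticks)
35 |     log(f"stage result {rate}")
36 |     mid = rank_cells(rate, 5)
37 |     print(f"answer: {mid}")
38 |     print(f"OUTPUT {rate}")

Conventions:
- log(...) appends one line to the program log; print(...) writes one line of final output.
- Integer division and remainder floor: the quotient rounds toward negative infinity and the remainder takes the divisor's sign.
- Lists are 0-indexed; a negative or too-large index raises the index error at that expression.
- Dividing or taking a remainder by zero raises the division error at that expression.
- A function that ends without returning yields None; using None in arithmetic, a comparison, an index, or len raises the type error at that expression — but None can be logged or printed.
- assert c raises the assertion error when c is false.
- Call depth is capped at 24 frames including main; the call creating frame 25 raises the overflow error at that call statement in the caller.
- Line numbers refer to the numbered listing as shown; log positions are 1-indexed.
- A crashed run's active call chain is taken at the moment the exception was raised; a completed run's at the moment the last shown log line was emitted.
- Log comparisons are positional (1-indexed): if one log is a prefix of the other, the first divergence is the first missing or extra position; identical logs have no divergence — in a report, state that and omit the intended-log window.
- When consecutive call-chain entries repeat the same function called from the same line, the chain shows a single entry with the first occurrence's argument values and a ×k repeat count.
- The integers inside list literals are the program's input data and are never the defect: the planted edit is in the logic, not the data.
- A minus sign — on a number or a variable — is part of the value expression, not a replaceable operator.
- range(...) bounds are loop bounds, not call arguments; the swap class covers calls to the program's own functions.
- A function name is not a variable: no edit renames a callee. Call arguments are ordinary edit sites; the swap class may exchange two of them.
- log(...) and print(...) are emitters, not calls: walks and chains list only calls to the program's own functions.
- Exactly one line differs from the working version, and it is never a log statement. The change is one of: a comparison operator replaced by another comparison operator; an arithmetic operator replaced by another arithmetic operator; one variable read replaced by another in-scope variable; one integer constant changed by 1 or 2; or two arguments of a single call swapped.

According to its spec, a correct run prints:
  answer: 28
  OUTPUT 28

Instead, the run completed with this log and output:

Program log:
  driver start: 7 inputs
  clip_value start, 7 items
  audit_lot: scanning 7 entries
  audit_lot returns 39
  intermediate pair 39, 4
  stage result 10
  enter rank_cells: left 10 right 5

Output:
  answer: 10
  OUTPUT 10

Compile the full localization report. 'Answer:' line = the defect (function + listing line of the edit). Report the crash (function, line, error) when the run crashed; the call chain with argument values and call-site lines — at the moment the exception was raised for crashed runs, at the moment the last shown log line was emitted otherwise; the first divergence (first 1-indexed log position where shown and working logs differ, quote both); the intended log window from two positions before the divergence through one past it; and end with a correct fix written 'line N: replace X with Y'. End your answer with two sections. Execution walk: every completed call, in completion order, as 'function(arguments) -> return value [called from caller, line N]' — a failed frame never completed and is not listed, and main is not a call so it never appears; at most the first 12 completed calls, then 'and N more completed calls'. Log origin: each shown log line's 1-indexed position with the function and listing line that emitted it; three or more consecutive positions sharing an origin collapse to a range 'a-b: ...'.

Answer: the defect is in clip_value at line 17.
Key observation: Position 5 is the first bad log line: 'intermediate pair 39, 4' should read 'intermediate pair 39, 7'.
Call chain: main -> rank_cells(10, 5) (called at line 36).
First divergence: position 5; shown 'intermediate pair 39, 4' vs intended 'intermediate pair 39, 7'.
Intended log window:
  3: audit_lot: scanning 7 entries
  4: audit_lot returns 39
  5: intermediate pair 39, 7
  6: stage result 28
Execution walk:
  audit_lot([7, 3, 4, 9, 3, 5, 8]) -> 39  [called from clip_value, line 16]
  collect_span(0, 10) -> 10  [called from collect_span, line 4]
  collect_span(1, 9) -> 10  [called from collect_span, line 4]
  collect_span(2, 7) -> 10  [called from collect_span, line 4]
  collect_span(3, 4) -> 10  [called from collect_span, line 4]
  collect_span(4, 0) -> 10  [called from clip_value, line 19]
  clip_value([7, 3, 4, 9, 3, 5, 8]) -> 10  [called from main, line 34]
  rank_cells(10, 5) -> 10  [called from main, line 36]
Log origins:
  1: from main, line 33
  2: from clip_value, line 15
  3: from audit_lot, line 7
  4: from audit_lot, line 11
  5: from clip_value, line 18
  6: from main, line 35
  7: from rank_cells, line 22
A correct fix: line 17: replace `7` with `8`.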